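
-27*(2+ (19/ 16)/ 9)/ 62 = -921/ 992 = -0.93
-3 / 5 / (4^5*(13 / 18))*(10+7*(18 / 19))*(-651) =1388583 / 158080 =8.78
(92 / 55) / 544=23 / 7480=0.00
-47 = -47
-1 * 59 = -59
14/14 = 1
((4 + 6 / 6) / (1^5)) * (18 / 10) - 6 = 3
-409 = -409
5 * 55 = 275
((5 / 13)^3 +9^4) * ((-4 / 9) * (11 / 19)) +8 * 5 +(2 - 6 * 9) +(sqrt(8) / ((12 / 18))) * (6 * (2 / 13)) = -638752492 / 375687 +36 * sqrt(2) / 13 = -1696.31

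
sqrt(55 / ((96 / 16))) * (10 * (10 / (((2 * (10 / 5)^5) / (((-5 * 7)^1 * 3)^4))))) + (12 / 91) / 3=4 / 91 + 1012921875 * sqrt(330) / 32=575019988.83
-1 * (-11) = 11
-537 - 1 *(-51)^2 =-3138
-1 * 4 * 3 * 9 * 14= -1512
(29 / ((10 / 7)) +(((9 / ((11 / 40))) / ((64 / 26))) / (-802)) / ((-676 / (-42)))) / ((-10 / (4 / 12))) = -93120307 / 137623200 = -0.68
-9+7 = -2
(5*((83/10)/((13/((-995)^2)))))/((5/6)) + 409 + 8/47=2317502518/611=3792966.48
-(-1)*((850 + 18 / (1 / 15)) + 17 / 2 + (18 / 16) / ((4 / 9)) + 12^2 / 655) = 23711023 / 20960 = 1131.25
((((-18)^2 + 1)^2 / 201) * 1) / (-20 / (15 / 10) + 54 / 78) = -1373125 / 33031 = -41.57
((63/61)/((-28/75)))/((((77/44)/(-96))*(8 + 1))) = 7200/427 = 16.86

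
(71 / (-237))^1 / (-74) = 71 / 17538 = 0.00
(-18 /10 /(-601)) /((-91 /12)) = -108 /273455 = -0.00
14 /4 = 7 /2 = 3.50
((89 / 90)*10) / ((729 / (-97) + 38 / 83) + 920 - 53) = 716539 / 62310564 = 0.01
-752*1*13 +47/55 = -537633/55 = -9775.15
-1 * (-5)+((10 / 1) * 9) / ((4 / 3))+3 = 151 / 2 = 75.50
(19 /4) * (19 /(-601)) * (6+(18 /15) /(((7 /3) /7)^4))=-46569 /3005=-15.50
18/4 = 9/2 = 4.50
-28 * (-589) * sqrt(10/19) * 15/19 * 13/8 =42315 * sqrt(190)/38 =15349.26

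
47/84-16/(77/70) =-12923/924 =-13.99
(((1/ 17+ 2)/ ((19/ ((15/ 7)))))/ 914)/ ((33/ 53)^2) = 70225/ 107165586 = 0.00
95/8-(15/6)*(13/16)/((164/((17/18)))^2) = 3311416735/278857728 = 11.87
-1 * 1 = -1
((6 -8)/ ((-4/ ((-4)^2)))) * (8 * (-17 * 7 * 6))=-45696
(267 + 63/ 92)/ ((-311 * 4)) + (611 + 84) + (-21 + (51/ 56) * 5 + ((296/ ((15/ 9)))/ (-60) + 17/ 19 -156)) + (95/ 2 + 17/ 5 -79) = 187291365099/ 380539600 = 492.17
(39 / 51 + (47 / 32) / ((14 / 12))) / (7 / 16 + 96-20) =3853 / 145537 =0.03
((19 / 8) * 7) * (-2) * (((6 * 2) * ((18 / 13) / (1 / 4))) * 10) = -287280 / 13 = -22098.46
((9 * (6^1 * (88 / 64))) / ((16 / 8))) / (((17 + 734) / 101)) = 29997 / 6008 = 4.99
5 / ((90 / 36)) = 2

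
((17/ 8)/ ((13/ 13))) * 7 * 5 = 595/ 8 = 74.38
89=89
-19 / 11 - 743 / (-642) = -0.57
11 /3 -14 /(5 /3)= -71 /15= -4.73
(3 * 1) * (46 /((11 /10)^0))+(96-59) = 175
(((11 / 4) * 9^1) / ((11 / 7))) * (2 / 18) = 7 / 4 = 1.75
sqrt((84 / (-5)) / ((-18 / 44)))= 2 * sqrt(2310) / 15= 6.41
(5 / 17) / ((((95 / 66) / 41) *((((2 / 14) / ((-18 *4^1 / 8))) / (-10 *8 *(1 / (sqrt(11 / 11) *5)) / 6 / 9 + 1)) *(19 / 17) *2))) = -3157 / 19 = -166.16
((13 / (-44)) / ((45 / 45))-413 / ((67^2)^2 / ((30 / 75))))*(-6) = 3929577627 / 2216623310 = 1.77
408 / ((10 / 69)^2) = 485622 / 25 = 19424.88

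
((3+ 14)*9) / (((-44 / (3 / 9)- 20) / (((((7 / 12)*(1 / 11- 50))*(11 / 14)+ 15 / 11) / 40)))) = 289629 / 535040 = 0.54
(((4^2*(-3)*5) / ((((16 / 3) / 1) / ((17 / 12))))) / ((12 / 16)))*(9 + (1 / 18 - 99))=137615 / 18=7645.28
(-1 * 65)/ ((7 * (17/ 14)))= -7.65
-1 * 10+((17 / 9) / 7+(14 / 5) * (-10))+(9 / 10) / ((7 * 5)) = -16967 / 450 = -37.70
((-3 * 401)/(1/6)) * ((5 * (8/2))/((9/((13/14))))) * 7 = -104260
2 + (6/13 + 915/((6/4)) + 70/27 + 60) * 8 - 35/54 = 5385.78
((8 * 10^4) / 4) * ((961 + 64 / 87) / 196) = 59765000 / 609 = 98136.29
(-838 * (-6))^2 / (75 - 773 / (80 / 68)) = -505615680 / 11641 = -43434.04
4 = 4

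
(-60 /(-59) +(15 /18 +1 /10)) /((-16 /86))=-37109 /3540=-10.48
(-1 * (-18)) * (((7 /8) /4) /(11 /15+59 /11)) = 10395 /16096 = 0.65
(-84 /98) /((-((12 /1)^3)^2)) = 1 /3483648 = 0.00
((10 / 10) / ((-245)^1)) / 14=-0.00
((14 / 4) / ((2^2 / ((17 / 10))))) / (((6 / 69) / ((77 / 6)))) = 210749 / 960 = 219.53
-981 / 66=-327 / 22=-14.86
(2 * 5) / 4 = 5 / 2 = 2.50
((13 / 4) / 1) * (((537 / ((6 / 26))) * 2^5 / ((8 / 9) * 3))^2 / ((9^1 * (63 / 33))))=3097339388 / 21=147492351.81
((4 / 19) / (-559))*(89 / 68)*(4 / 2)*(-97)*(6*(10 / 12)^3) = 0.33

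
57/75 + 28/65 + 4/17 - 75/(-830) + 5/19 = 31010741/17425850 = 1.78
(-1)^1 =-1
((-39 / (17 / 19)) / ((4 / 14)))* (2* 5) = -25935 / 17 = -1525.59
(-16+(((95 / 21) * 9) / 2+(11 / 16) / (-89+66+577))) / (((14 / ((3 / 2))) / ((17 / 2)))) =13791879 / 3474688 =3.97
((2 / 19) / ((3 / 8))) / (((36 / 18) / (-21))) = -56 / 19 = -2.95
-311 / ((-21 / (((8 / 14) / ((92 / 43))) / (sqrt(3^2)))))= 13373 / 10143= 1.32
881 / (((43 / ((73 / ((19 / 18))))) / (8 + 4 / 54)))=28040468 / 2451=11440.42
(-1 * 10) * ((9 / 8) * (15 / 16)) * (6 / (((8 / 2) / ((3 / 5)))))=-9.49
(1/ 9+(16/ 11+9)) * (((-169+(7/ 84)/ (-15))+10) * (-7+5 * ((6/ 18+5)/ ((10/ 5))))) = -284406877/ 26730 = -10639.99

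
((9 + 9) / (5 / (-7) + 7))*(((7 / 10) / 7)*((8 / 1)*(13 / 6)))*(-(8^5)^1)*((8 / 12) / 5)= -21686.46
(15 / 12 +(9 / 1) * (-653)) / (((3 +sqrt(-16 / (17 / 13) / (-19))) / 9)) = -204969663 / 10796 +211527 * sqrt(4199) / 2699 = -13907.20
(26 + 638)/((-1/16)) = -10624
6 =6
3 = 3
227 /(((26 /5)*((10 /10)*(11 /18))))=10215 /143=71.43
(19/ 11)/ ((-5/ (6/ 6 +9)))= -38/ 11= -3.45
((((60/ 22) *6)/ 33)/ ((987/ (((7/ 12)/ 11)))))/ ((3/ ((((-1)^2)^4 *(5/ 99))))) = 25/ 55738287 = 0.00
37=37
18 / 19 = 0.95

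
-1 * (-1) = 1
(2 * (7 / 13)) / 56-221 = -11491 / 52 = -220.98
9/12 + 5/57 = 191/228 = 0.84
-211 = -211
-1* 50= -50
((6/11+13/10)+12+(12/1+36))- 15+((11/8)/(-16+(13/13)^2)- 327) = -73985/264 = -280.25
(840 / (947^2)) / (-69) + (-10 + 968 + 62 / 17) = 337203766476 / 350652319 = 961.65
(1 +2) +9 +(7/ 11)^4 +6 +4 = 324503/ 14641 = 22.16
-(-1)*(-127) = -127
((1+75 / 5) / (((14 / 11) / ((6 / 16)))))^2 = 1089 / 49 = 22.22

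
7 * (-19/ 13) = -133/ 13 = -10.23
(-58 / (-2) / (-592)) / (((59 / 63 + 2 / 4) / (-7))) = 12789 / 53576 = 0.24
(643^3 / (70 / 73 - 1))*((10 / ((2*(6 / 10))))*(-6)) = 970344130550 / 3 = 323448043516.67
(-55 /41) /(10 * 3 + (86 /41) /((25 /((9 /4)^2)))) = -11000 /249483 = -0.04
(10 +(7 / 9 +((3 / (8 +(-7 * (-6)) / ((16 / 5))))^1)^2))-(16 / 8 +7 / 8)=7.92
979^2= 958441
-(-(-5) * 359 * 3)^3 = -156155441625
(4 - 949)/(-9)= 105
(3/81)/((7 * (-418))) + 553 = 43688105/79002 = 553.00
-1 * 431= -431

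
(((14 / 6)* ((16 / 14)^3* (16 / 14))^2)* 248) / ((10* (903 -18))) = 2080374784 / 10932533325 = 0.19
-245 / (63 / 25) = -97.22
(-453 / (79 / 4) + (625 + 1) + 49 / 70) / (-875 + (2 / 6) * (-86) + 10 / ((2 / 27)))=-1430919 / 1821740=-0.79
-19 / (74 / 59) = -1121 / 74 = -15.15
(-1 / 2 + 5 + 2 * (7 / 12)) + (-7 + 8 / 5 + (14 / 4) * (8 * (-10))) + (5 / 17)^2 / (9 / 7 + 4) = -44865203 / 160395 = -279.72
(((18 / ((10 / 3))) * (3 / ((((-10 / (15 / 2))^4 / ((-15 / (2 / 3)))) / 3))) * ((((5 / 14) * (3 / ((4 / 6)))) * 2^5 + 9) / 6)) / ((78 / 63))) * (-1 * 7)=524532267 / 26624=19701.48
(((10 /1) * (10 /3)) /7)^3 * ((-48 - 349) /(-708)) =99250000 /1639197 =60.55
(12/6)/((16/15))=15/8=1.88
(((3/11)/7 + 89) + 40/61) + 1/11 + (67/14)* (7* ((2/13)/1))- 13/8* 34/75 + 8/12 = 579282373/6106100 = 94.87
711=711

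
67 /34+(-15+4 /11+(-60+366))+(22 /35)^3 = 4707669977 /16035250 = 293.58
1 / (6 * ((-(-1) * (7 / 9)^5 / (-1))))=-19683 / 33614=-0.59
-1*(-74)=74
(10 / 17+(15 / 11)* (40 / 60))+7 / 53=16149 / 9911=1.63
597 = 597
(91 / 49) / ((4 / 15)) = 195 / 28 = 6.96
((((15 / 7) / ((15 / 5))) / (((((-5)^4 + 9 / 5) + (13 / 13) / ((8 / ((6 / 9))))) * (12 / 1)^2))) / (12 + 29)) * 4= 25 / 32384793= 0.00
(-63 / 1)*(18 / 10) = -567 / 5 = -113.40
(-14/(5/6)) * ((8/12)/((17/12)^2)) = -8064/1445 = -5.58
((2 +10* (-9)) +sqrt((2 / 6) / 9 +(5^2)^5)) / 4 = -22 +sqrt(197753907) / 18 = 759.25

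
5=5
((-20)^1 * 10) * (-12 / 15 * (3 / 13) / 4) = 9.23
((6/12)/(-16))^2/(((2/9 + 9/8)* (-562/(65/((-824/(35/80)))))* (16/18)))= 36855/735961677824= 0.00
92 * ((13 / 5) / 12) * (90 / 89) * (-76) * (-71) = 9680424 / 89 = 108768.81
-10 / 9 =-1.11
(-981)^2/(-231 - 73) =-962361/304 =-3165.66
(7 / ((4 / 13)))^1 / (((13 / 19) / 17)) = 2261 / 4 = 565.25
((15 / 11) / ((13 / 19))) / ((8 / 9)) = 2565 / 1144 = 2.24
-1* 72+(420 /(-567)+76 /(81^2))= -477176 /6561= -72.73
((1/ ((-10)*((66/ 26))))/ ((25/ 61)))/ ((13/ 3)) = -61/ 2750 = -0.02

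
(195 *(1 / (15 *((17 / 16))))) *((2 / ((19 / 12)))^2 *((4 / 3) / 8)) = 19968 / 6137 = 3.25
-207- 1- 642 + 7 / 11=-9343 / 11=-849.36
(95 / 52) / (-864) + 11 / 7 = 493543 / 314496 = 1.57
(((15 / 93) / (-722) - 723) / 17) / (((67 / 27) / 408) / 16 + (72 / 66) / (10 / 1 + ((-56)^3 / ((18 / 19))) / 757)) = 738321035499013824 / 74031944964551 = 9973.01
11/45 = 0.24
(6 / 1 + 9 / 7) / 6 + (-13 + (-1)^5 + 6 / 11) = -1885 / 154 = -12.24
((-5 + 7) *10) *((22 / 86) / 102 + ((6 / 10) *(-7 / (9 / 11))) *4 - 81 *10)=-36427082 / 2193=-16610.62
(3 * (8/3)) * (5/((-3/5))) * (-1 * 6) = 400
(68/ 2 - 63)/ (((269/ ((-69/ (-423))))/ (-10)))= 6670/ 37929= 0.18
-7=-7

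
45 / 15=3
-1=-1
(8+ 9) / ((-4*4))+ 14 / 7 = 15 / 16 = 0.94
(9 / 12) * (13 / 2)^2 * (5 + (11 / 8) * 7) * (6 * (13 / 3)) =771147 / 64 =12049.17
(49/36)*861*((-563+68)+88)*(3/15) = -5723641/60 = -95394.02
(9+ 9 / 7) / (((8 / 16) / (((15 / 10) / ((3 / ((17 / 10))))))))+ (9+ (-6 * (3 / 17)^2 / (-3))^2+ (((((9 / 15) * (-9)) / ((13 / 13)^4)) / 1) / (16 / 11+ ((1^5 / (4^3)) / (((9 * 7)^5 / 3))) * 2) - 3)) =19.78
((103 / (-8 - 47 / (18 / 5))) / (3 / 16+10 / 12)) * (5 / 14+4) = -2714256 / 129997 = -20.88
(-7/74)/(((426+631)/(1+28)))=-29/11174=-0.00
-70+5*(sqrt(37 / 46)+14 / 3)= -140 / 3+5*sqrt(1702) / 46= -42.18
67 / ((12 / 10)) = 55.83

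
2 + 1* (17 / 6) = 29 / 6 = 4.83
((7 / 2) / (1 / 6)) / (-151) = -21 / 151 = -0.14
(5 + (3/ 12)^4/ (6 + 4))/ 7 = 12801/ 17920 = 0.71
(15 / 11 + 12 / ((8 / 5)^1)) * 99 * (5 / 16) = 8775 / 32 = 274.22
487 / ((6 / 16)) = 3896 / 3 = 1298.67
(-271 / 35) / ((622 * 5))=-271 / 108850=-0.00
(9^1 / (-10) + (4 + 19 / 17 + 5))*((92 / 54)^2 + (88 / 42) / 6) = 13001399 / 433755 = 29.97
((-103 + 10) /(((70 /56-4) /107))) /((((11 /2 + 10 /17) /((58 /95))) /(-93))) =-811099376 /24035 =-33746.59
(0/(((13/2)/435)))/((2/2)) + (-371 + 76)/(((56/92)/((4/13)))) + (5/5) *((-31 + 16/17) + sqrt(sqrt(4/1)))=-177.77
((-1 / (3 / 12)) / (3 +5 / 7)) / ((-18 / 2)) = 14 / 117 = 0.12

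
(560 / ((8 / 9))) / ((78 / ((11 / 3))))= 385 / 13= 29.62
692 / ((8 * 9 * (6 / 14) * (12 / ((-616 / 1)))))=-93247 / 81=-1151.20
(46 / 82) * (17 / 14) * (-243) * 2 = -95013 / 287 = -331.06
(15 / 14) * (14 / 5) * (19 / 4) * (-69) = -3933 / 4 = -983.25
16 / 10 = 1.60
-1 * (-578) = 578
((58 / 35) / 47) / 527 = 58 / 866915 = 0.00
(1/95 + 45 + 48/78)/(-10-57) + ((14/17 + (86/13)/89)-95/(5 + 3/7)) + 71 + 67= 30225860337/250386370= 120.72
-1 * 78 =-78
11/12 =0.92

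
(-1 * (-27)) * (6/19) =162/19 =8.53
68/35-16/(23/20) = -9636/805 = -11.97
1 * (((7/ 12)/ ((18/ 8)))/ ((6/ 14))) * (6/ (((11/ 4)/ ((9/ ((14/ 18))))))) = 168/ 11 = 15.27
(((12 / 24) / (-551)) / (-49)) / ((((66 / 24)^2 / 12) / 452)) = 43392 / 3266879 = 0.01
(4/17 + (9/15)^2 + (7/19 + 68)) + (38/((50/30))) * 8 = 2029762/8075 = 251.36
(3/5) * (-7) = -21/5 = -4.20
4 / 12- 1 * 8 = -23 / 3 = -7.67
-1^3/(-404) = 1/404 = 0.00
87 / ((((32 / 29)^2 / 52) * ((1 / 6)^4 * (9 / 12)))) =25681617 / 4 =6420404.25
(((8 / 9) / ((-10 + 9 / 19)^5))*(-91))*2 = 3605200144 / 1748378204109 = 0.00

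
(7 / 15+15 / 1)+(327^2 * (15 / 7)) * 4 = 96237724 / 105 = 916549.75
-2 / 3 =-0.67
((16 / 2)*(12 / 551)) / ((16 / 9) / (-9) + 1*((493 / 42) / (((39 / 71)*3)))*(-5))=-1415232 / 290904307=-0.00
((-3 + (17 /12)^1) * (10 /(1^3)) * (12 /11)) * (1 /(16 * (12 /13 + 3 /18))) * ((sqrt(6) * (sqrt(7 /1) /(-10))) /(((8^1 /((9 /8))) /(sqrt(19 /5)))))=6669 * sqrt(3990) /2393600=0.18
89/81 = 1.10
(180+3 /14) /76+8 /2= 6779 /1064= 6.37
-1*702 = -702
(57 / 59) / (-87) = -19 / 1711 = -0.01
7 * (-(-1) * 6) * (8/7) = 48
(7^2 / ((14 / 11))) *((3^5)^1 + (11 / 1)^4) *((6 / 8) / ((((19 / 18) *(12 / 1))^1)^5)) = 208870893 / 158470336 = 1.32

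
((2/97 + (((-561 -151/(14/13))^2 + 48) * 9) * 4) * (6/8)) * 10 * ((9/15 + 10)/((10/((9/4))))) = 120407587195149/380240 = 316662074.47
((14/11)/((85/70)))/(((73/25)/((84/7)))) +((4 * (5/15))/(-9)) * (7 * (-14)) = 6938792/368577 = 18.83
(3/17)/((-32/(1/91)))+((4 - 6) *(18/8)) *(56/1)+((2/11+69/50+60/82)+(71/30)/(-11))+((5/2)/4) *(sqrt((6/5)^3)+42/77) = -417916223371/1674472800+3 *sqrt(30)/20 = -248.76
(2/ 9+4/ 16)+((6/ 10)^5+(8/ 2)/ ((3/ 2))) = 3.22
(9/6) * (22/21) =11/7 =1.57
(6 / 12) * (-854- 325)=-1179 / 2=-589.50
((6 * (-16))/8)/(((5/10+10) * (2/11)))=-44/7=-6.29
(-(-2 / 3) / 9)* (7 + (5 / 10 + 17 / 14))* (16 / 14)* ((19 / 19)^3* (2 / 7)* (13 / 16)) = 1586 / 9261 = 0.17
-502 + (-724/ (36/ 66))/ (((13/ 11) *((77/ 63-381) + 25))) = -20706112/ 41509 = -498.83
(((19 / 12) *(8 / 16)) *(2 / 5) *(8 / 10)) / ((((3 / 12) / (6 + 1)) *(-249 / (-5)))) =532 / 3735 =0.14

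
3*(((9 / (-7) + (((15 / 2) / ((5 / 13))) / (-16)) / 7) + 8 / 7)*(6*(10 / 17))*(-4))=3195 / 238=13.42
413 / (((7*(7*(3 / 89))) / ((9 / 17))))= 15753 / 119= 132.38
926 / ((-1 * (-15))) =926 / 15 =61.73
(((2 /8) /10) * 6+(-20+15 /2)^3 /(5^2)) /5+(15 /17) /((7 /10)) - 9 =-555361 /23800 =-23.33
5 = 5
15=15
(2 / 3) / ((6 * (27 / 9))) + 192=5185 / 27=192.04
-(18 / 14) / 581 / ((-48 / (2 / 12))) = 0.00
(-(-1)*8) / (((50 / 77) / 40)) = 2464 / 5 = 492.80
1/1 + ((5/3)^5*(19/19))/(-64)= 12427/15552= 0.80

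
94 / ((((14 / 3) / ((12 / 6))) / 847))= 34122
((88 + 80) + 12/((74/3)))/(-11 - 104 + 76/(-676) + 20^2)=526773/890701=0.59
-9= -9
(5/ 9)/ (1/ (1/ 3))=5/ 27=0.19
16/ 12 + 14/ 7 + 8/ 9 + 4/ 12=41/ 9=4.56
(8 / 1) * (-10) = -80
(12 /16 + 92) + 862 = 3819 /4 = 954.75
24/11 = 2.18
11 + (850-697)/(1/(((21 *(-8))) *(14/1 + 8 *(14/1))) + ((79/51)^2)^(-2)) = 127722618206581/143166824687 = 892.12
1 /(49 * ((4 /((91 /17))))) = 13 /476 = 0.03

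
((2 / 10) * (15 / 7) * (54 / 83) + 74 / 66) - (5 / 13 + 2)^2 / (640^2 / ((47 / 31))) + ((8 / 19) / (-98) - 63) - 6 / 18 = -10933086967279913 / 176517743001600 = -61.94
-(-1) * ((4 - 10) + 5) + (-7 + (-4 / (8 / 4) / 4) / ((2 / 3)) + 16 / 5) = -111 / 20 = -5.55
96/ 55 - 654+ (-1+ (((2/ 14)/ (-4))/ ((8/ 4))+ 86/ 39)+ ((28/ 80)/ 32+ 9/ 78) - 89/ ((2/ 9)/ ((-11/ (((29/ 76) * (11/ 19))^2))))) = 28971200757425/ 323266944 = 89620.05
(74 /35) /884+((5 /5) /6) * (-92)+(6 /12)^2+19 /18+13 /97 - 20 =-915426793 /27010620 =-33.89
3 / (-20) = -3 / 20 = -0.15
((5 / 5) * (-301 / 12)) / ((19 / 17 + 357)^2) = -86989 / 444764928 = -0.00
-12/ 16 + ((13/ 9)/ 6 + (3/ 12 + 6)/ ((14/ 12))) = 4.85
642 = 642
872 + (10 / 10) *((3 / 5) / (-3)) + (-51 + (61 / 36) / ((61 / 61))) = 148049 / 180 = 822.49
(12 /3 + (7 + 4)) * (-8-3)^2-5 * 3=1800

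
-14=-14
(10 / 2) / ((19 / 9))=45 / 19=2.37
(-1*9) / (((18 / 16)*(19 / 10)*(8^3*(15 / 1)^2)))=-1 / 27360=-0.00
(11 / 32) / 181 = 11 / 5792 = 0.00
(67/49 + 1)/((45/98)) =232/45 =5.16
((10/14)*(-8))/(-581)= 40/4067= 0.01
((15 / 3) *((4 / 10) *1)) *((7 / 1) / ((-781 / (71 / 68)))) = -7 / 374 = -0.02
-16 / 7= -2.29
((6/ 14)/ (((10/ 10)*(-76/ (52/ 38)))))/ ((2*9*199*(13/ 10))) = -5/ 3017238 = -0.00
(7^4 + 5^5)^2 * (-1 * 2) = -61073352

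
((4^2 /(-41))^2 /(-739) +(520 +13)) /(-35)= -94589113 /6211295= -15.23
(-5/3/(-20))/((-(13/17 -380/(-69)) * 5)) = -391/147140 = -0.00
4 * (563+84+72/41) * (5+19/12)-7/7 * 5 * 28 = 2084101/123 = 16943.91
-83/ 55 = -1.51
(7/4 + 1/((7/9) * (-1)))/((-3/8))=-26/21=-1.24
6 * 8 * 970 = 46560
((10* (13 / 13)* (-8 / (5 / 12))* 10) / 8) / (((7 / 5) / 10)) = -12000 / 7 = -1714.29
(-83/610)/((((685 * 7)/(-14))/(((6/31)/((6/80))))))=1328/1295335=0.00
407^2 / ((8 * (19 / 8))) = 165649 / 19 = 8718.37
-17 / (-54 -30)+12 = 1025 / 84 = 12.20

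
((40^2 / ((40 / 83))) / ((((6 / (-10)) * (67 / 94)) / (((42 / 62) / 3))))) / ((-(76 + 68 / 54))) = 7021800 / 309473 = 22.69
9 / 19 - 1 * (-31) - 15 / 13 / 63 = 163159 / 5187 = 31.46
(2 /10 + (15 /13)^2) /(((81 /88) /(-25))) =-569360 /13689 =-41.59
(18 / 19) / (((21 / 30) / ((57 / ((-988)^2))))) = 135 / 1708252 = 0.00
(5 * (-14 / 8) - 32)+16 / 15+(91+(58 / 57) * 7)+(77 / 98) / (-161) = 25025199 / 428260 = 58.43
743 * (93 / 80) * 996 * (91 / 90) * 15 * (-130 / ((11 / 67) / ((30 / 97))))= -6818685519555 / 2134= -3195260318.44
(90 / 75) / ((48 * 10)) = 1 / 400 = 0.00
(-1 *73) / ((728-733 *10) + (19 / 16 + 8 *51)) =1168 / 99085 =0.01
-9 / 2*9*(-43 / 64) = 3483 / 128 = 27.21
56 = 56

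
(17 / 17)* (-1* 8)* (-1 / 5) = 8 / 5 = 1.60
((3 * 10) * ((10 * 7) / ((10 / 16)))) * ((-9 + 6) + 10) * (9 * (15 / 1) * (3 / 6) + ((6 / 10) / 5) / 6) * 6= 47642112 / 5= 9528422.40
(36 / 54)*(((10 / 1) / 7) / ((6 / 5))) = 50 / 63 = 0.79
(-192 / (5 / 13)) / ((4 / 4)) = -2496 / 5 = -499.20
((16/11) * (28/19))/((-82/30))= -6720/8569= -0.78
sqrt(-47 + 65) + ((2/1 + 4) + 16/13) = 3* sqrt(2) + 94/13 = 11.47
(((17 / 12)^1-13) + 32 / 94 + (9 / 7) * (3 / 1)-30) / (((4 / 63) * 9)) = -147599 / 2256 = -65.43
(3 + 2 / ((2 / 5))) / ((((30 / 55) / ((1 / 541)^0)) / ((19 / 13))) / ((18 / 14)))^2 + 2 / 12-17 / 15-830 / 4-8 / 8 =-14225032 / 124215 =-114.52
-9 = -9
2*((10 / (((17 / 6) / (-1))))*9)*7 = -444.71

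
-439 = -439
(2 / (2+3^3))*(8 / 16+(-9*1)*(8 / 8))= -17 / 29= -0.59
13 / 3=4.33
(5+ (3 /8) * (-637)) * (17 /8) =-31807 /64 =-496.98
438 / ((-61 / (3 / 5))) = -1314 / 305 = -4.31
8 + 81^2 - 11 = 6558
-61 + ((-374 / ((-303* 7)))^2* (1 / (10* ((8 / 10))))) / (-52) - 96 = -73453845217 / 467858664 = -157.00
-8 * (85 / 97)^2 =-57800 / 9409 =-6.14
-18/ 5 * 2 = -36/ 5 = -7.20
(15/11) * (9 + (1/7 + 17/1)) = 2745/77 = 35.65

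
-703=-703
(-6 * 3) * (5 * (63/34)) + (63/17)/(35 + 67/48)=-166.66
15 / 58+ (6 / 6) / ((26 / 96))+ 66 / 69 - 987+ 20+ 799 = -2828351 / 17342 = -163.09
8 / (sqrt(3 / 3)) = 8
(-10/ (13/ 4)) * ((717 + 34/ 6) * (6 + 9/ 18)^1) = -43360/ 3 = -14453.33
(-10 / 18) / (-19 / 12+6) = -20 / 159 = -0.13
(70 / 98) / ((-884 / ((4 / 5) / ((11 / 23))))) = -23 / 17017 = -0.00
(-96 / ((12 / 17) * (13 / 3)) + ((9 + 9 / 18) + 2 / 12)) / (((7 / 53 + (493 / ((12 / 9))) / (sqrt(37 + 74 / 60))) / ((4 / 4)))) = 2883438712 / 3594527699529 - 2345913878 * sqrt(34410) / 1198175899843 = -0.36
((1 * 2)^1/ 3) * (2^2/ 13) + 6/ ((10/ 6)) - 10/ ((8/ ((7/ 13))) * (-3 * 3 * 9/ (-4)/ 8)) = 3.54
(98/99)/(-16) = -49/792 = -0.06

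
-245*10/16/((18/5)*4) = -6125/576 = -10.63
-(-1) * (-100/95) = -1.05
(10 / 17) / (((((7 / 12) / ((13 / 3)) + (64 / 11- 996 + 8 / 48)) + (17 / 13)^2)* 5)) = -44616 / 374749819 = -0.00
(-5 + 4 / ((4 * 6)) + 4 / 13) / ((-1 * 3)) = 353 / 234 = 1.51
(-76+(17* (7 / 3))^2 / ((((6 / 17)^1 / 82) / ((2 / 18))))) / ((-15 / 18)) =-19703498 / 405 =-48650.61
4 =4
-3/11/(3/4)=-4/11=-0.36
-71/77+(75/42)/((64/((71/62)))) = -543931/611072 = -0.89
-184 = -184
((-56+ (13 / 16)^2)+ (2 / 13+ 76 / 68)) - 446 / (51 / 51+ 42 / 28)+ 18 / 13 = -65368967 / 282880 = -231.08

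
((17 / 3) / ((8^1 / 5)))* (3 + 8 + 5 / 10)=1955 / 48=40.73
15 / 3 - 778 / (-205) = 1803 / 205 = 8.80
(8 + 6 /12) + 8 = 33 /2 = 16.50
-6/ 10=-3/ 5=-0.60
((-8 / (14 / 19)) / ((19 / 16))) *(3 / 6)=-32 / 7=-4.57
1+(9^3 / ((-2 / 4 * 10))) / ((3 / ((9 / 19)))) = -2092 / 95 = -22.02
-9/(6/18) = -27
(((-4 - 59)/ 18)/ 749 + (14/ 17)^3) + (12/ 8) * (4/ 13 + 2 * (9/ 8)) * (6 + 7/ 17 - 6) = 116647695/ 54671864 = 2.13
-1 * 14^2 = -196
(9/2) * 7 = 63/2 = 31.50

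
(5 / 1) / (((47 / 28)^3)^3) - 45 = -50307979009857475 / 1119130473102767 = -44.95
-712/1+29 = -683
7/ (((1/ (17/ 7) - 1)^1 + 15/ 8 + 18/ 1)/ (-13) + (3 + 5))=12376/ 11521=1.07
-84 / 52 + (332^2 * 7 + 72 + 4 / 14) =70219119 / 91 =771638.67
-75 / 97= -0.77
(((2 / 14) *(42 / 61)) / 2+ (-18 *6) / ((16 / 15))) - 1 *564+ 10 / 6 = -485707 / 732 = -663.53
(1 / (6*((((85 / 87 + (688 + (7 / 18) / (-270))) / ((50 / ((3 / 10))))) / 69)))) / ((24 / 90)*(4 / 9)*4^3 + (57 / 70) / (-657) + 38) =5324360850000 / 87244213189727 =0.06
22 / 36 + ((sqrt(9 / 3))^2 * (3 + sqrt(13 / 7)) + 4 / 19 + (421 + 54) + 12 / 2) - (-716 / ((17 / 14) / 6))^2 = -1237068339883 / 98838 + 3 * sqrt(91) / 7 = -12516116.63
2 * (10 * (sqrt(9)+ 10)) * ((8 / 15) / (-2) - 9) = -7228 / 3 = -2409.33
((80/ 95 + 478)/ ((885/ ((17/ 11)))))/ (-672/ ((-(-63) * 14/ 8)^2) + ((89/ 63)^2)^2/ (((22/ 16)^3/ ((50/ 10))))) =2890295523423/ 26287607119360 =0.11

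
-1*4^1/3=-4/3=-1.33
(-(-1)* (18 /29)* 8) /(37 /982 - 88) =-47136 /834997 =-0.06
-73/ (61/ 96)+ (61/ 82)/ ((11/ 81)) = -6019815/ 55022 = -109.41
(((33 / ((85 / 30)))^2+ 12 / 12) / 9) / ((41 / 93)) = 1224283 / 35547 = 34.44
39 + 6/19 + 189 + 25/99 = 429937/1881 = 228.57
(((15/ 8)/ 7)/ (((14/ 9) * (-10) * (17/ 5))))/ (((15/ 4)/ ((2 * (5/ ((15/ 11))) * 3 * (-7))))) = 99/ 476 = 0.21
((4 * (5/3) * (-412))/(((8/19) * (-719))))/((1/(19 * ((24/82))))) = 50.45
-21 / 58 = -0.36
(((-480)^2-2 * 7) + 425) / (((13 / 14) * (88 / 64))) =25850832 / 143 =180775.05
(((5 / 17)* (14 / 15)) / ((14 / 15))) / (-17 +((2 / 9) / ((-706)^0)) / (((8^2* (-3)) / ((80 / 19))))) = -5130 / 296599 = -0.02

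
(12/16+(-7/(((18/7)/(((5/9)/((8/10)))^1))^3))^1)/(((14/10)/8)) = 832788595/238085568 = 3.50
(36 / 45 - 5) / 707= -3 / 505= -0.01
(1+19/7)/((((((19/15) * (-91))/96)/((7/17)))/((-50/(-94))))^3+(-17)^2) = 1213056000000000/40579270067658161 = 0.03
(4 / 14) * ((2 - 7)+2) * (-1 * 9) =54 / 7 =7.71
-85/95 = -17/19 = -0.89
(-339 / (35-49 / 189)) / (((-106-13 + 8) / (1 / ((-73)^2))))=3051 / 184948274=0.00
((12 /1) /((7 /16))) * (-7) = -192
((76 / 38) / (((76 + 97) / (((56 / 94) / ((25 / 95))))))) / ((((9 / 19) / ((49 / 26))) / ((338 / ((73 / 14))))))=180286288 / 26710335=6.75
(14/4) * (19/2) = 133/4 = 33.25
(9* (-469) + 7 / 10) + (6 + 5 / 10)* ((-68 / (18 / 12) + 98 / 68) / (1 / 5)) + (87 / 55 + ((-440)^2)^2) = 37480954354.79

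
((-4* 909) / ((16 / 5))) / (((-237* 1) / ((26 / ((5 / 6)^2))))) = 179.50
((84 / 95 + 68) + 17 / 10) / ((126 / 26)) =174343 / 11970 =14.56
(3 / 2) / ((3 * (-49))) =-1 / 98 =-0.01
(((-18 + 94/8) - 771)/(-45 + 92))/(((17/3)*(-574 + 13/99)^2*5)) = -91413927/51578917164620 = -0.00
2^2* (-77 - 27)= -416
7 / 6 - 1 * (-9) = 10.17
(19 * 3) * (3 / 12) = 57 / 4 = 14.25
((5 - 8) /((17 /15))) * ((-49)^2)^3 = -622857924045 /17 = -36638701414.41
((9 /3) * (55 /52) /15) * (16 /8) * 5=55 /26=2.12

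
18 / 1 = 18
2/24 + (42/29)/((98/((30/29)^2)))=203123/2048676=0.10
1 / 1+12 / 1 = 13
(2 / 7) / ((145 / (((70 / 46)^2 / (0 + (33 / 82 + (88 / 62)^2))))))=1103228 / 584384713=0.00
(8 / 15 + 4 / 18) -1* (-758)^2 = -25855346 / 45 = -574563.24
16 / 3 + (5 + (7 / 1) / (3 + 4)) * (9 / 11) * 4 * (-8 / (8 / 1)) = -472 / 33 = -14.30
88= 88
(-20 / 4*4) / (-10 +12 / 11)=2.24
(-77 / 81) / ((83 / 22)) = -1694 / 6723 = -0.25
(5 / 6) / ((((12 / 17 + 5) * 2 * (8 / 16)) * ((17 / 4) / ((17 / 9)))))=0.06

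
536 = 536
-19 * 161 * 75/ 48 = -76475/ 16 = -4779.69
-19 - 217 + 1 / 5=-1179 / 5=-235.80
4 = 4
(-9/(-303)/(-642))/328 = -1/7089392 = -0.00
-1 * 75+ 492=417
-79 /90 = -0.88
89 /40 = 2.22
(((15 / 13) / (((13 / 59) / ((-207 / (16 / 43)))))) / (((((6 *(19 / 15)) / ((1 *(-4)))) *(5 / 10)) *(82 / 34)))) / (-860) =-3114315 / 2106416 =-1.48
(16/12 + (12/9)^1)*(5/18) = 20/27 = 0.74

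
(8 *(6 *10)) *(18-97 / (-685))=1192992 / 137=8707.97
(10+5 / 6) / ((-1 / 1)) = -65 / 6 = -10.83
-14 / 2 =-7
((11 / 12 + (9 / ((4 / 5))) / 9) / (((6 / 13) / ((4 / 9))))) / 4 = 169 / 324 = 0.52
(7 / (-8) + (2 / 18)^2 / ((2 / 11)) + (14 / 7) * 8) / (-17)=-9845 / 11016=-0.89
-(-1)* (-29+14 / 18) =-254 / 9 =-28.22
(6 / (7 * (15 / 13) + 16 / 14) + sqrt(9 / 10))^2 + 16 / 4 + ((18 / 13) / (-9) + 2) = 1638 * sqrt(10) / 4195 + 656093797 / 91509730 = 8.40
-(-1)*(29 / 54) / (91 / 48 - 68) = -232 / 28557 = -0.01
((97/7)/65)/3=97/1365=0.07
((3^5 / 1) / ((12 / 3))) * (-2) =-243 / 2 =-121.50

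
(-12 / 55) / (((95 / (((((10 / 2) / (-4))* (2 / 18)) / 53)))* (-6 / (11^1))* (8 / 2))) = -1 / 362520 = -0.00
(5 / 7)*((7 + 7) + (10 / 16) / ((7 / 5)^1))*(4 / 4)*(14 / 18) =4045 / 504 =8.03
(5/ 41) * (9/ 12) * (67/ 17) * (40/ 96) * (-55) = -92125/ 11152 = -8.26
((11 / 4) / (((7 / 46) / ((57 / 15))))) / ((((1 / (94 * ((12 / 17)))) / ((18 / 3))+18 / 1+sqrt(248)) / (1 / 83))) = 1981973900808 / 10125043218745 - 220188595968 * sqrt(62) / 10125043218745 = 0.02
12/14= 6/7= 0.86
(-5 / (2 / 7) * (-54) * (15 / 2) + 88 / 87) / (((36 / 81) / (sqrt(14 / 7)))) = 22555.51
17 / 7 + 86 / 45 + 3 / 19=26918 / 5985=4.50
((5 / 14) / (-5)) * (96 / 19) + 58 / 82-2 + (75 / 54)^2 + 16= 28754969 / 1766772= 16.28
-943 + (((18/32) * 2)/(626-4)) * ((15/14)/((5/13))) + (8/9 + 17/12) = -589789681/626976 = -940.69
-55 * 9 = -495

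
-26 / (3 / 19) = -164.67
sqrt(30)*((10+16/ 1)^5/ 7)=11881376*sqrt(30)/ 7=9296710.93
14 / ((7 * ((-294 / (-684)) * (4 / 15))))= 17.45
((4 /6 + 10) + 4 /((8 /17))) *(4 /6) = 115 /9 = 12.78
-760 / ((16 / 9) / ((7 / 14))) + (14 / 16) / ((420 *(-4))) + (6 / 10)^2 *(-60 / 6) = -417313 / 1920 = -217.35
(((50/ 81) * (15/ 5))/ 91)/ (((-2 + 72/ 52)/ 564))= -1175/ 63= -18.65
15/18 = 5/6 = 0.83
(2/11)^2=4/121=0.03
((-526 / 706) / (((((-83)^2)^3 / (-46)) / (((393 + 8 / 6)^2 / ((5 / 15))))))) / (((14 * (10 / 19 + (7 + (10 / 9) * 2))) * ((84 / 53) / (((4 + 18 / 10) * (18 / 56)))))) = 45407435177403 / 107737498203642394640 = 0.00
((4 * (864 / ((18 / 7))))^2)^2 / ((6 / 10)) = 5438082908160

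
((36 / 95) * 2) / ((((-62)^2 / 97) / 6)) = 10476 / 91295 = 0.11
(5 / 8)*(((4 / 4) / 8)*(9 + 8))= 85 / 64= 1.33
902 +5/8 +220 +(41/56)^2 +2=3528505/3136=1125.16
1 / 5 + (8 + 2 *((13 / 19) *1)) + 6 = 1479 / 95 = 15.57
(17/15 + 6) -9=-28/15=-1.87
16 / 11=1.45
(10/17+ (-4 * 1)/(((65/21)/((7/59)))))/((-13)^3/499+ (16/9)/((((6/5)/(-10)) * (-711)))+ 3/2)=-543223114524/3599709914255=-0.15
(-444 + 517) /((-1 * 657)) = -1 /9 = -0.11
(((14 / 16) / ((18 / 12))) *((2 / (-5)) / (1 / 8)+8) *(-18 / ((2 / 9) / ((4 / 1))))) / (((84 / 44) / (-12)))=28512 / 5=5702.40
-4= -4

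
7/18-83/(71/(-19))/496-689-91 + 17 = -241690823/316944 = -762.57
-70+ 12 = -58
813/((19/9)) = 385.11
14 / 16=7 / 8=0.88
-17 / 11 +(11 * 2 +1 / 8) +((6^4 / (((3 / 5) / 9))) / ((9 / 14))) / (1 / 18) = 47901971 / 88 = 544340.58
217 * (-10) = -2170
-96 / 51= -32 / 17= -1.88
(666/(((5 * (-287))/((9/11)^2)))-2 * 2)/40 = -374243/3472700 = -0.11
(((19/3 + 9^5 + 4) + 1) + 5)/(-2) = -88598/3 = -29532.67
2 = 2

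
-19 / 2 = -9.50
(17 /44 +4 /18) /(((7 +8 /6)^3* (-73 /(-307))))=221961 /50187500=0.00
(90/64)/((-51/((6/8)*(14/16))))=-315/17408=-0.02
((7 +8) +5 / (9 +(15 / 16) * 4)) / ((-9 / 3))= -785 / 153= -5.13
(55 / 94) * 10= 275 / 47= 5.85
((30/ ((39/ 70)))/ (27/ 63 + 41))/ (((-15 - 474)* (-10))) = 49/ 184353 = 0.00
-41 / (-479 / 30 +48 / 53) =65190 / 23947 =2.72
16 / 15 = 1.07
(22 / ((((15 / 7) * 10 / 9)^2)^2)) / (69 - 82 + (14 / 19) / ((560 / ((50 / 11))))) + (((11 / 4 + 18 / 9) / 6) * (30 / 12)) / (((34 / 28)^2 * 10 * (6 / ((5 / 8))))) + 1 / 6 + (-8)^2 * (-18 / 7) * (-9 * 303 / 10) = 2900731696915995871 / 64634850000000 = 44878.76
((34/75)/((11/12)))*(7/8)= 119/275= 0.43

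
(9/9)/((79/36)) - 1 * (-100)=7936/79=100.46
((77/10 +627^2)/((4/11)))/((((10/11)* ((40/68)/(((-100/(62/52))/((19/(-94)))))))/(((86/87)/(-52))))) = -16343467098299/1024860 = -15947024.08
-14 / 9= -1.56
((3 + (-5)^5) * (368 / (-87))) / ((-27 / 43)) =-49402528 / 2349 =-21031.30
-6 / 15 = -2 / 5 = -0.40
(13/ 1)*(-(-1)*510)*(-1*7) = -46410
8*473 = 3784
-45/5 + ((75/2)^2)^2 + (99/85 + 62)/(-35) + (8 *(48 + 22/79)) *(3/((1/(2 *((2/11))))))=11688099760157/5909200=1977949.60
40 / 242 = 20 / 121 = 0.17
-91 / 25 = -3.64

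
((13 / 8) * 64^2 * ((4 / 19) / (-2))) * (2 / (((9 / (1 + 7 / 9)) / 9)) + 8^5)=-3926294528 / 171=-22960786.71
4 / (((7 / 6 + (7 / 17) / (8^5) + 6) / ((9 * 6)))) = 360972288 / 11976725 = 30.14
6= 6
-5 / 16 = -0.31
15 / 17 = 0.88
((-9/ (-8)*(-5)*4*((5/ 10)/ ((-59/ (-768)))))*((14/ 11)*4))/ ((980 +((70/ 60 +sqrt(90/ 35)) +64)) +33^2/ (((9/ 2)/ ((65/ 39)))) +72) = -4119800832/ 8402433611 +1161216*sqrt(14)/ 8402433611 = -0.49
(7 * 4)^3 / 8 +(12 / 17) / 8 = 93299 / 34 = 2744.09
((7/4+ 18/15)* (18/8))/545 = 531/43600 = 0.01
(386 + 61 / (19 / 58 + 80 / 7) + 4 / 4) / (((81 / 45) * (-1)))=-9359585 / 42957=-217.88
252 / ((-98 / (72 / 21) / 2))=-864 / 49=-17.63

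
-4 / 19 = -0.21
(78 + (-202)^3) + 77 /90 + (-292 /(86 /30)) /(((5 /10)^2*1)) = -31899390589 /3870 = -8242736.59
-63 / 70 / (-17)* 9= 81 / 170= 0.48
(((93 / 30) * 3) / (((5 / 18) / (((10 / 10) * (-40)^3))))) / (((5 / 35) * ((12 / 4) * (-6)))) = 833280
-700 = -700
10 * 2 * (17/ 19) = 17.89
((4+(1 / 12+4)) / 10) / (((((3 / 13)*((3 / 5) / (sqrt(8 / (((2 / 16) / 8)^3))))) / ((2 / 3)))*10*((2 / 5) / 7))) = 564928*sqrt(2) / 81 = 9863.32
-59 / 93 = -0.63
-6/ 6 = -1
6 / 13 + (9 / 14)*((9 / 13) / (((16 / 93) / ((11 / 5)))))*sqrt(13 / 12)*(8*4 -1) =6 / 13 + 856251*sqrt(39) / 29120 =184.09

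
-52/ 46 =-1.13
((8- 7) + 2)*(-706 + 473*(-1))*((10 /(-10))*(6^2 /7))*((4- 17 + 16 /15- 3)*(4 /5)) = -5432832 /25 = -217313.28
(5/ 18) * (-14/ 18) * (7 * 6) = -245/ 27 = -9.07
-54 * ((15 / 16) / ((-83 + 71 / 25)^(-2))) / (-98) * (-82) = -1667148642 / 6125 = -272187.53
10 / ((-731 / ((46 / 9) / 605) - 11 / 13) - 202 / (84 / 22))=-125580 / 1087295539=-0.00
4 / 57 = 0.07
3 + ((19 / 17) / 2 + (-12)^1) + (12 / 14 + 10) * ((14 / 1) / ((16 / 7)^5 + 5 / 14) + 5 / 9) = 58821299 / 4517814294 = 0.01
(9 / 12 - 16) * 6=-183 / 2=-91.50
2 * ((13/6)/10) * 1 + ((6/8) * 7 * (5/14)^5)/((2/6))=2419507/4609920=0.52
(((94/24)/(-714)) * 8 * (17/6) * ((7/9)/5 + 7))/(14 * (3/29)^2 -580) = 909121/592499610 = 0.00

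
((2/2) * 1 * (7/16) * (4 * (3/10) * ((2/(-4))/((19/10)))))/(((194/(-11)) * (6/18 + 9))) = 99/117952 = 0.00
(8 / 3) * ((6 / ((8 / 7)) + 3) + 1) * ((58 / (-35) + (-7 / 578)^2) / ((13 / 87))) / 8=-20789543461 / 608032880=-34.19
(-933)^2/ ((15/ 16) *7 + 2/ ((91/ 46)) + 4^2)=422477328/ 11441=36926.61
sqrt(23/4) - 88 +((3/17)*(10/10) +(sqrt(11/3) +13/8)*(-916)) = -916*sqrt(33)/3 - 53595/34 +sqrt(23)/2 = -3327.93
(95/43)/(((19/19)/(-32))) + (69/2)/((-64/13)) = -427691/5504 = -77.71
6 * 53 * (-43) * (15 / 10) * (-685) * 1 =14050035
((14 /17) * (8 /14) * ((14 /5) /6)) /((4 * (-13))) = -14 /3315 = -0.00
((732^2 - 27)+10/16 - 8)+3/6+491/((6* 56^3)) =564559912043/1053696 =535790.13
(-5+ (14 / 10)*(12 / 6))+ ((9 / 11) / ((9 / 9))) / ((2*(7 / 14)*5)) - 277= -15347 / 55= -279.04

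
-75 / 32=-2.34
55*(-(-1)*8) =440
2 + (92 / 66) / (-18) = 571 / 297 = 1.92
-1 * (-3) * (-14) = -42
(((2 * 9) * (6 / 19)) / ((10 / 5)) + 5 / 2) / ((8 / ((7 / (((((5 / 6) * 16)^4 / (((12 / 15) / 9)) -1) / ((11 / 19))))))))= 140679 / 18483148016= 0.00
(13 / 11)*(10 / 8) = 65 / 44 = 1.48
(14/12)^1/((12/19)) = 133/72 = 1.85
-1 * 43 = -43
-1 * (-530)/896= 265/448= 0.59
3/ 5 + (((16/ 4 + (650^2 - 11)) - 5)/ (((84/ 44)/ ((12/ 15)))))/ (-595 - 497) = -4630169/ 28665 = -161.53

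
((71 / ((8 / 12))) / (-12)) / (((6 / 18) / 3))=-639 / 8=-79.88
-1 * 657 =-657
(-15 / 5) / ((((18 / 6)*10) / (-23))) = 23 / 10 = 2.30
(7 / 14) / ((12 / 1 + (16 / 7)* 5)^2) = 49 / 53792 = 0.00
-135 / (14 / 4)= -270 / 7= -38.57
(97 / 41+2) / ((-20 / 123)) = -537 / 20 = -26.85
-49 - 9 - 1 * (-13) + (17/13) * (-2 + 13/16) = -9683/208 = -46.55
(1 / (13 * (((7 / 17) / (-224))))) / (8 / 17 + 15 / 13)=-9248 / 359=-25.76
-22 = -22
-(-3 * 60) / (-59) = -180 / 59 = -3.05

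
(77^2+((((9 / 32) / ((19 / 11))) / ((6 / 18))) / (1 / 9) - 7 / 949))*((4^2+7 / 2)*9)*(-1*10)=-462174928515 / 44384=-10413097.70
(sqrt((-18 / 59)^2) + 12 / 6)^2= 18496 / 3481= 5.31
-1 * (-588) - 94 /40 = 11713 /20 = 585.65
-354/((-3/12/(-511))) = -723576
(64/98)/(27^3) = 32/964467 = 0.00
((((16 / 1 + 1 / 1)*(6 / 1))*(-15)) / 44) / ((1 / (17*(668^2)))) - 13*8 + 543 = -2901566731 / 11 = -263778793.73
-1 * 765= -765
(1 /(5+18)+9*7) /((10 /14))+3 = 91.26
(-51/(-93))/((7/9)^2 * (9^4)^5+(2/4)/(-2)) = 68/911975004064566659165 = 0.00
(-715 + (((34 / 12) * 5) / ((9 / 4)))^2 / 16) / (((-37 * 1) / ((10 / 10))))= 2077715 / 107892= 19.26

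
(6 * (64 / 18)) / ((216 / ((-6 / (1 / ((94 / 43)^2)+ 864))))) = -0.00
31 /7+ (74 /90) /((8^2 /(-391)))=-11989 /20160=-0.59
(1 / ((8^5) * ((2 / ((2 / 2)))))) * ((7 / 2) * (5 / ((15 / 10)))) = 35 / 196608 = 0.00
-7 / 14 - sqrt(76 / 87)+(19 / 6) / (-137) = -2 * sqrt(1653) / 87 - 215 / 411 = -1.46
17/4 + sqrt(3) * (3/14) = 3 * sqrt(3)/14 + 17/4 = 4.62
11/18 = 0.61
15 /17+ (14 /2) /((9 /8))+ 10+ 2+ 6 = 3841 /153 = 25.10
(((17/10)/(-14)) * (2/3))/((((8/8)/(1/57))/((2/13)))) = -17/77805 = -0.00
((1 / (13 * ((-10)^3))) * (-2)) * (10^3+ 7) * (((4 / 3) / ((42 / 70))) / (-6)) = -1007 / 17550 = -0.06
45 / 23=1.96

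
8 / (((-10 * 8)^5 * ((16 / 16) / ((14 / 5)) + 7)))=-7 / 21094400000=-0.00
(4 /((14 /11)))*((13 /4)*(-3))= -429 /14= -30.64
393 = 393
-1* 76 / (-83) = 76 / 83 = 0.92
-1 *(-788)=788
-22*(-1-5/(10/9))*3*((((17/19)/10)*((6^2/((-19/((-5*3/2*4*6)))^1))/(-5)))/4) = -999702/1805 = -553.85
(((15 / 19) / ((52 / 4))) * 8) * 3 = 360 / 247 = 1.46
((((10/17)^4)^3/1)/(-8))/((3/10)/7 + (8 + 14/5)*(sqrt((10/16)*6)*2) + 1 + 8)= 1846250000000000/1587131141015624846037 - 735000000000000*sqrt(15)/529043713671874948679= -0.00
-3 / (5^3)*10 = -6 / 25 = -0.24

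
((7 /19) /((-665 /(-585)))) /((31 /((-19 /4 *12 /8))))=-351 /4712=-0.07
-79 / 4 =-19.75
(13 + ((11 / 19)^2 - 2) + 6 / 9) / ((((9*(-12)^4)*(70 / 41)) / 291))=25846523 / 2357994240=0.01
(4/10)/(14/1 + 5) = 2/95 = 0.02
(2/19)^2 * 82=0.91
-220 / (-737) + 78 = 5246 / 67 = 78.30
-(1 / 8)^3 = -1 / 512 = -0.00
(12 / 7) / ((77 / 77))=12 / 7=1.71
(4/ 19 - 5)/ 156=-7/ 228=-0.03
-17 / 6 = -2.83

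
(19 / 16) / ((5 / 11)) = 209 / 80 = 2.61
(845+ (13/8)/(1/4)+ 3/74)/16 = 31507/592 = 53.22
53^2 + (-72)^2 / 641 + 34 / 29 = 2818.26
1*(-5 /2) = -5 /2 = -2.50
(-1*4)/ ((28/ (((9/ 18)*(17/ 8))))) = -0.15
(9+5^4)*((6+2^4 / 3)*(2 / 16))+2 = 5401 / 6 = 900.17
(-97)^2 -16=9393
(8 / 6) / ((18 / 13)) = 26 / 27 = 0.96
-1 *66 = -66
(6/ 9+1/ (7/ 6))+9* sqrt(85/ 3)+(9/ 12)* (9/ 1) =695/ 84+3* sqrt(255) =56.18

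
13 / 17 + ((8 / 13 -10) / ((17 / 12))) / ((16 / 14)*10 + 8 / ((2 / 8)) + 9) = 51775 / 81107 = 0.64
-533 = -533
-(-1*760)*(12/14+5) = 31160/7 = 4451.43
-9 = -9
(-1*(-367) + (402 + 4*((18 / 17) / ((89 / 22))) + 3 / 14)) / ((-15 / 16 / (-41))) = 5351540744 / 158865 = 33686.09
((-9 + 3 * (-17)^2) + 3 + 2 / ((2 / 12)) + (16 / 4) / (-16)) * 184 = 160586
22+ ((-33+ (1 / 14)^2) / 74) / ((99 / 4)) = 7890961 / 358974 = 21.98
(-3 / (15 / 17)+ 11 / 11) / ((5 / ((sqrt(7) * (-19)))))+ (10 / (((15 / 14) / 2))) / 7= 26.80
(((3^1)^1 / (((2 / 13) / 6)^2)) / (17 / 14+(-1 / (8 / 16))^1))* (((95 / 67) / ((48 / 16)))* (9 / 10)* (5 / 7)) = -1300455 / 737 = -1764.53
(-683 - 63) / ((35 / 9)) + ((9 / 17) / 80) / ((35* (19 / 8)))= -21686211 / 113050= -191.83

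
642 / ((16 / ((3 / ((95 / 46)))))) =22149 / 380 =58.29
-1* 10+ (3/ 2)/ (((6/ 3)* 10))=-397/ 40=-9.92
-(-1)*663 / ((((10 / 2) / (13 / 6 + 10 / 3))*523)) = 7293 / 5230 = 1.39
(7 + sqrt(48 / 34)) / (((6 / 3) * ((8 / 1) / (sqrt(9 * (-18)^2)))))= 27 * sqrt(102) / 68 + 189 / 8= 27.64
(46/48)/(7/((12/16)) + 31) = 23/968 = 0.02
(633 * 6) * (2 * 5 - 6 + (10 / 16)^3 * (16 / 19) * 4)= 1391967 / 76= 18315.36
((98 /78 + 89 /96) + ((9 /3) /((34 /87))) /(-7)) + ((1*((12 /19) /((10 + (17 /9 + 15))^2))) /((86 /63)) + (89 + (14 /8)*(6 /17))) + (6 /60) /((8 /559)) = 867733177073101 /8882277724320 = 97.69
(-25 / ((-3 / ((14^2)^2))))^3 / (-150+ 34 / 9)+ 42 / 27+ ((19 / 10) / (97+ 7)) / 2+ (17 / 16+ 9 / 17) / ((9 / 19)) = -224377502751768.12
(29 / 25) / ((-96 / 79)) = -2291 / 2400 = -0.95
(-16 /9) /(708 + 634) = -8 /6039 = -0.00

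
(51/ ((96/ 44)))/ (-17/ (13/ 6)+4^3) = 2431/ 5840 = 0.42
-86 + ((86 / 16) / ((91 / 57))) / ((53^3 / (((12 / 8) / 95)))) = -93208911773 / 1083824560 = -86.00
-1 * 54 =-54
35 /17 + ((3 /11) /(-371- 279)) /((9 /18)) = 2.06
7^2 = 49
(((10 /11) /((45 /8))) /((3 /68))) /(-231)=-1088 /68607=-0.02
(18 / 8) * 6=27 / 2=13.50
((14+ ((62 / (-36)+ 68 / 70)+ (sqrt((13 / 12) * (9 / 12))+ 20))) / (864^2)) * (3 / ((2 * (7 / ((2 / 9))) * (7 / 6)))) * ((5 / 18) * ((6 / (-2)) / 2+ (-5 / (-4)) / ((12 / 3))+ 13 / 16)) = -20947 / 110612791296 -5 * sqrt(13) / 3511517184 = -0.00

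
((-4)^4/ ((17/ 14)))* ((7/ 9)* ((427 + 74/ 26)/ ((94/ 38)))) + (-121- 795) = 27577.34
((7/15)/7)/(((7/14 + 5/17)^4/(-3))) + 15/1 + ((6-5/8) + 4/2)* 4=233818573/5314410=44.00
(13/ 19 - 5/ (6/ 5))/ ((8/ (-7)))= 2779/ 912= 3.05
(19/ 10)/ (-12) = -19/ 120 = -0.16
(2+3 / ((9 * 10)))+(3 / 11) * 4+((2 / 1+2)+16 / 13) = 35843 / 4290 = 8.36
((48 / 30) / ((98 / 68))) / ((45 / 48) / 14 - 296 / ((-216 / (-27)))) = -8704 / 289555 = -0.03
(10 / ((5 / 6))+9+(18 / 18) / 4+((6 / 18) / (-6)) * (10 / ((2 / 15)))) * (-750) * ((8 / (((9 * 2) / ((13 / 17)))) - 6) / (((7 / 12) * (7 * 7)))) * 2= 88765000 / 17493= 5074.32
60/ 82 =0.73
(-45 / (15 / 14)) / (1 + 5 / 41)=-861 / 23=-37.43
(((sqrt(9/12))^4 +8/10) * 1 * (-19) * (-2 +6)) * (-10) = 1035.50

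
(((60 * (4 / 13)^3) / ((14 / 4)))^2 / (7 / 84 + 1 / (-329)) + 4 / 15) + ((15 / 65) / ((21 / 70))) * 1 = 665418735734 / 160660337565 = 4.14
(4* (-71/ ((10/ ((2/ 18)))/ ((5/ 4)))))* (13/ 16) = -923/ 288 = -3.20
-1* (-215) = 215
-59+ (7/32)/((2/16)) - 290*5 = -6029/4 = -1507.25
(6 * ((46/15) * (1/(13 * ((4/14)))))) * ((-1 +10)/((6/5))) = 483/13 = 37.15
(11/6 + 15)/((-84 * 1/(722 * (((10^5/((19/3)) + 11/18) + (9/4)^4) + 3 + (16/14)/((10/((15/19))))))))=-9302137044275/4064256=-2288767.50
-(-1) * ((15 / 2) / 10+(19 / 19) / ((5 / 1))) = 19 / 20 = 0.95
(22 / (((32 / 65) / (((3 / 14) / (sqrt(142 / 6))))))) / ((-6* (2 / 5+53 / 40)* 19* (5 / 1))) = -715* sqrt(213) / 5212536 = -0.00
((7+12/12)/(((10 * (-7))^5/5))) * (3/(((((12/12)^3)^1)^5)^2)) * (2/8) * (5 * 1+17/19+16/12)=-0.00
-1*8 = -8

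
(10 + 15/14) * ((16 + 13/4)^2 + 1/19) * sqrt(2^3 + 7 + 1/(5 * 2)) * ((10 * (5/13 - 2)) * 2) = -52390155 * sqrt(1510)/3952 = -515135.19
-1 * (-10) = 10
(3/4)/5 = 3/20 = 0.15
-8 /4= -2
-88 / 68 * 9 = -198 / 17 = -11.65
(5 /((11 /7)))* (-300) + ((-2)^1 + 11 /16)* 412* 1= -65793 /44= -1495.30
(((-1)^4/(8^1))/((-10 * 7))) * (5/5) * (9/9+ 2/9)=-11/5040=-0.00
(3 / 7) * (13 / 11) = 39 / 77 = 0.51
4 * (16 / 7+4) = 176 / 7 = 25.14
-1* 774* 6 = -4644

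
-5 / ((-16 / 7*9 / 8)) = 35 / 18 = 1.94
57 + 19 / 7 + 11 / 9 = 60.94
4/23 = 0.17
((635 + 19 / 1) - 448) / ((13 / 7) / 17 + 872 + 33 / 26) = 637364 / 2702233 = 0.24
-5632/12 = -469.33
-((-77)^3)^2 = -208422380089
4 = 4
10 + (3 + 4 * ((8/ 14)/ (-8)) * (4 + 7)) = 69/ 7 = 9.86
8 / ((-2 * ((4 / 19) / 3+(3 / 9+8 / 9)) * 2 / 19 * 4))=-3249 / 442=-7.35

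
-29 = -29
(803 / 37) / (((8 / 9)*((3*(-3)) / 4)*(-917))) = 803 / 67858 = 0.01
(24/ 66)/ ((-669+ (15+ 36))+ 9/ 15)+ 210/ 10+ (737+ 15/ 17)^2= 5343405770005/ 9813573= 544491.37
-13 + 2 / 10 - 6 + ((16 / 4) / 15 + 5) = -203 / 15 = -13.53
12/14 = 6/7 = 0.86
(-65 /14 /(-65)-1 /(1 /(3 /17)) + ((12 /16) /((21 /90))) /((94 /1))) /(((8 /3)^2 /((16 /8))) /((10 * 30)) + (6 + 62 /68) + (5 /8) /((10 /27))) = -4279500 /520149329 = -0.01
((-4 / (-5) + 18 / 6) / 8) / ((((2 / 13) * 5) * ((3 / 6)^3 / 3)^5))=4916920.32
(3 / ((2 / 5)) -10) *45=-225 / 2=-112.50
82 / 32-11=-135 / 16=-8.44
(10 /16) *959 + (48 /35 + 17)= 172969 /280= 617.75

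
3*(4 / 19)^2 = 48 / 361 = 0.13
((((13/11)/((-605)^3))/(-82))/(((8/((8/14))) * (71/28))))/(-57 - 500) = -13/3949628151627125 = -0.00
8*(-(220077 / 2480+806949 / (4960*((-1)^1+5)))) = -513513 / 496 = -1035.31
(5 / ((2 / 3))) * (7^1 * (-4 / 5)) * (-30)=1260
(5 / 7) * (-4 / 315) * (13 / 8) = -13 / 882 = -0.01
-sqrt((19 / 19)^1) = -1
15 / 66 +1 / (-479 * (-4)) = 4801 / 21076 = 0.23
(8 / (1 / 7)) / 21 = 8 / 3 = 2.67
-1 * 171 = -171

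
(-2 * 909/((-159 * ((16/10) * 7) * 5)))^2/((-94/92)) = -2111607/51753016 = -0.04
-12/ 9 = -4/ 3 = -1.33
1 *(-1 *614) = -614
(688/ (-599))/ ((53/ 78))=-53664/ 31747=-1.69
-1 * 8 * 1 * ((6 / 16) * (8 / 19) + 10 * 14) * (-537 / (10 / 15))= 17160372 / 19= 903177.47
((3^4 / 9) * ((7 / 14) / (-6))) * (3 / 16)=-9 / 64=-0.14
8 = 8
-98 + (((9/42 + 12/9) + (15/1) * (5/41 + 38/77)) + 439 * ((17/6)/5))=2550006/15785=161.55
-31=-31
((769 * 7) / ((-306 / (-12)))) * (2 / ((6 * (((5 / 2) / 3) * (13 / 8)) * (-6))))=-86128 / 9945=-8.66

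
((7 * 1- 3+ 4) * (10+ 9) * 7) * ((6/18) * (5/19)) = 280/3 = 93.33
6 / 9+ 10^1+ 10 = 62 / 3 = 20.67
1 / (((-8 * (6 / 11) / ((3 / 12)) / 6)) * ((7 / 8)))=-11 / 28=-0.39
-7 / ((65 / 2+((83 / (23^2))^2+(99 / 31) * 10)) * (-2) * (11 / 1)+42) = 0.01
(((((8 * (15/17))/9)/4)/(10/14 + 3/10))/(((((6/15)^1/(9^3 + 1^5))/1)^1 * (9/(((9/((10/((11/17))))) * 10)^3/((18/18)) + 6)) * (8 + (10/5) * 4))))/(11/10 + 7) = 532172965625/8645926878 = 61.55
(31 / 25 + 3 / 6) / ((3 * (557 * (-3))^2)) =29 / 139612050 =0.00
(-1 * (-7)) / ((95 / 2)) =14 / 95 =0.15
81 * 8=648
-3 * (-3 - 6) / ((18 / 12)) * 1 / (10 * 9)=1 / 5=0.20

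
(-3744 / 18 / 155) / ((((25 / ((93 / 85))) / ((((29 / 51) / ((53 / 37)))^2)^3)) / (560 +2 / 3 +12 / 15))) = -2673479780245273226647264 / 20719306609281505889353125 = -0.13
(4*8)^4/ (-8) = -131072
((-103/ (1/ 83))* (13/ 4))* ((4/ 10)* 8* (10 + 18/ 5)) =-30229264/ 25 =-1209170.56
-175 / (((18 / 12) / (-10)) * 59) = 3500 / 177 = 19.77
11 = 11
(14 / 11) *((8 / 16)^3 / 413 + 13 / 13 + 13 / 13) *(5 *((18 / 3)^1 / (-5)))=-19827 / 1298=-15.28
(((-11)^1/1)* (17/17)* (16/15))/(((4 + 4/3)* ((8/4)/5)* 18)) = -11/36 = -0.31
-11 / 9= -1.22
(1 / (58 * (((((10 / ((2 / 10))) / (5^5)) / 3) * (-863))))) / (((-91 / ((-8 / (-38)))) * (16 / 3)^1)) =0.00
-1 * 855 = -855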